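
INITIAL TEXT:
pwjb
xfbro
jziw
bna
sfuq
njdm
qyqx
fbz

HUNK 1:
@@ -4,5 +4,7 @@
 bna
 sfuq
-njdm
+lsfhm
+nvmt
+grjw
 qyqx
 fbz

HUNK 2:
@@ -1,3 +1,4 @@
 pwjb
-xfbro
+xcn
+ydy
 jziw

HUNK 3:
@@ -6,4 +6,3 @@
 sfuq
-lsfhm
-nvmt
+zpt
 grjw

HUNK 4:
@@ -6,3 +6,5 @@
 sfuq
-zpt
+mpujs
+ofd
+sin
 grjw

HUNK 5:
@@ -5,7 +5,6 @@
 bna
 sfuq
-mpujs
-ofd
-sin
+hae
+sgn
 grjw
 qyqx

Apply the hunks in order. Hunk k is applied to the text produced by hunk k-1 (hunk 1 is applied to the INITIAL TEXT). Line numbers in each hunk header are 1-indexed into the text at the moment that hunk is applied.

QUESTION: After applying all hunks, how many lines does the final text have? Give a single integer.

Answer: 11

Derivation:
Hunk 1: at line 4 remove [njdm] add [lsfhm,nvmt,grjw] -> 10 lines: pwjb xfbro jziw bna sfuq lsfhm nvmt grjw qyqx fbz
Hunk 2: at line 1 remove [xfbro] add [xcn,ydy] -> 11 lines: pwjb xcn ydy jziw bna sfuq lsfhm nvmt grjw qyqx fbz
Hunk 3: at line 6 remove [lsfhm,nvmt] add [zpt] -> 10 lines: pwjb xcn ydy jziw bna sfuq zpt grjw qyqx fbz
Hunk 4: at line 6 remove [zpt] add [mpujs,ofd,sin] -> 12 lines: pwjb xcn ydy jziw bna sfuq mpujs ofd sin grjw qyqx fbz
Hunk 5: at line 5 remove [mpujs,ofd,sin] add [hae,sgn] -> 11 lines: pwjb xcn ydy jziw bna sfuq hae sgn grjw qyqx fbz
Final line count: 11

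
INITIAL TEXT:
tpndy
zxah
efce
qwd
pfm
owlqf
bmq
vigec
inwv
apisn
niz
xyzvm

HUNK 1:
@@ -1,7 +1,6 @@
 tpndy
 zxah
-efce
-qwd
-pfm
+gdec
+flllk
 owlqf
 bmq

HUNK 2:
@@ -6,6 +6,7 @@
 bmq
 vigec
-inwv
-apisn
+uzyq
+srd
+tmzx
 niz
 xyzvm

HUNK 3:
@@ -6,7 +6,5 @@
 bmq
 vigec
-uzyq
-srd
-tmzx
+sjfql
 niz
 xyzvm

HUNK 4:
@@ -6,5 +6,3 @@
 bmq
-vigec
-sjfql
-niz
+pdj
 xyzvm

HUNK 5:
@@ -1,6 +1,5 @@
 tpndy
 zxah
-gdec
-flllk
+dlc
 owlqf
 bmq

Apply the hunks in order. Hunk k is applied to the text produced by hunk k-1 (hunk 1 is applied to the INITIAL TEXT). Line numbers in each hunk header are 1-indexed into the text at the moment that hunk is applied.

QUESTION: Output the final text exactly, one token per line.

Hunk 1: at line 1 remove [efce,qwd,pfm] add [gdec,flllk] -> 11 lines: tpndy zxah gdec flllk owlqf bmq vigec inwv apisn niz xyzvm
Hunk 2: at line 6 remove [inwv,apisn] add [uzyq,srd,tmzx] -> 12 lines: tpndy zxah gdec flllk owlqf bmq vigec uzyq srd tmzx niz xyzvm
Hunk 3: at line 6 remove [uzyq,srd,tmzx] add [sjfql] -> 10 lines: tpndy zxah gdec flllk owlqf bmq vigec sjfql niz xyzvm
Hunk 4: at line 6 remove [vigec,sjfql,niz] add [pdj] -> 8 lines: tpndy zxah gdec flllk owlqf bmq pdj xyzvm
Hunk 5: at line 1 remove [gdec,flllk] add [dlc] -> 7 lines: tpndy zxah dlc owlqf bmq pdj xyzvm

Answer: tpndy
zxah
dlc
owlqf
bmq
pdj
xyzvm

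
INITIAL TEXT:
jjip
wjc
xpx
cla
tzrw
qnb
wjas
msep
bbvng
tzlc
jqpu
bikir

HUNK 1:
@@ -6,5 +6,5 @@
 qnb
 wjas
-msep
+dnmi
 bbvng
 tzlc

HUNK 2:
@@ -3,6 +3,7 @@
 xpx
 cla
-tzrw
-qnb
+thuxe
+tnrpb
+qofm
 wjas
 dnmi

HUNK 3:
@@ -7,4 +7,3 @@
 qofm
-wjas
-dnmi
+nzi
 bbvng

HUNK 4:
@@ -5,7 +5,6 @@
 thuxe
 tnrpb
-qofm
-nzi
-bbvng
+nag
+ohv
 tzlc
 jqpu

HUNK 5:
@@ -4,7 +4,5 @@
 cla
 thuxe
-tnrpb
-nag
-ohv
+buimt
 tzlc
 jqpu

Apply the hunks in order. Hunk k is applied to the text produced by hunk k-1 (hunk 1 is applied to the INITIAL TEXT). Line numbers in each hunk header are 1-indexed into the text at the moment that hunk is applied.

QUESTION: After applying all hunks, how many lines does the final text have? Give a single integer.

Answer: 9

Derivation:
Hunk 1: at line 6 remove [msep] add [dnmi] -> 12 lines: jjip wjc xpx cla tzrw qnb wjas dnmi bbvng tzlc jqpu bikir
Hunk 2: at line 3 remove [tzrw,qnb] add [thuxe,tnrpb,qofm] -> 13 lines: jjip wjc xpx cla thuxe tnrpb qofm wjas dnmi bbvng tzlc jqpu bikir
Hunk 3: at line 7 remove [wjas,dnmi] add [nzi] -> 12 lines: jjip wjc xpx cla thuxe tnrpb qofm nzi bbvng tzlc jqpu bikir
Hunk 4: at line 5 remove [qofm,nzi,bbvng] add [nag,ohv] -> 11 lines: jjip wjc xpx cla thuxe tnrpb nag ohv tzlc jqpu bikir
Hunk 5: at line 4 remove [tnrpb,nag,ohv] add [buimt] -> 9 lines: jjip wjc xpx cla thuxe buimt tzlc jqpu bikir
Final line count: 9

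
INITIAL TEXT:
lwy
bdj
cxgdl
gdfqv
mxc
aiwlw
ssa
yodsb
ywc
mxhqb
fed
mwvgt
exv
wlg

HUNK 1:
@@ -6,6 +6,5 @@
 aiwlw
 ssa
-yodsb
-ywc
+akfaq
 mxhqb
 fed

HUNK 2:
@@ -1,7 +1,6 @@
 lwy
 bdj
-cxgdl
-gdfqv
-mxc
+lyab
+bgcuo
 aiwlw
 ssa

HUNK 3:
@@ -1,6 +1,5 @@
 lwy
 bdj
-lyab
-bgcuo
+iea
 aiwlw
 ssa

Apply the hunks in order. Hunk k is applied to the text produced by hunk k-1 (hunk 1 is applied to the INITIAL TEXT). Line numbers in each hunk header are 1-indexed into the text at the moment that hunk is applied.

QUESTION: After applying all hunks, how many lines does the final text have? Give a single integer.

Answer: 11

Derivation:
Hunk 1: at line 6 remove [yodsb,ywc] add [akfaq] -> 13 lines: lwy bdj cxgdl gdfqv mxc aiwlw ssa akfaq mxhqb fed mwvgt exv wlg
Hunk 2: at line 1 remove [cxgdl,gdfqv,mxc] add [lyab,bgcuo] -> 12 lines: lwy bdj lyab bgcuo aiwlw ssa akfaq mxhqb fed mwvgt exv wlg
Hunk 3: at line 1 remove [lyab,bgcuo] add [iea] -> 11 lines: lwy bdj iea aiwlw ssa akfaq mxhqb fed mwvgt exv wlg
Final line count: 11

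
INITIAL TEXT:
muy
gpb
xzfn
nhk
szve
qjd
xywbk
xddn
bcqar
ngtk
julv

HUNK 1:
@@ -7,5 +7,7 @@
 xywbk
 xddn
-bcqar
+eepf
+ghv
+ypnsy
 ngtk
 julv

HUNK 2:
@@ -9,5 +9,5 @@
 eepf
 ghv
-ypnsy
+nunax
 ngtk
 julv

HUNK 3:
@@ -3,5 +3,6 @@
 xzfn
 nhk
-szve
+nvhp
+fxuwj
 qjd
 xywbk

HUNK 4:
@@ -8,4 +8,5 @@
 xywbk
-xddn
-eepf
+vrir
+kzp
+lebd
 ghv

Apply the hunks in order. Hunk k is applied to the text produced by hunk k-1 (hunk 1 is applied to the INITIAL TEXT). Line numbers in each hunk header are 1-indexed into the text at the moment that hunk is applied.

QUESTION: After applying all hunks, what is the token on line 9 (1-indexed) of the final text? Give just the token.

Hunk 1: at line 7 remove [bcqar] add [eepf,ghv,ypnsy] -> 13 lines: muy gpb xzfn nhk szve qjd xywbk xddn eepf ghv ypnsy ngtk julv
Hunk 2: at line 9 remove [ypnsy] add [nunax] -> 13 lines: muy gpb xzfn nhk szve qjd xywbk xddn eepf ghv nunax ngtk julv
Hunk 3: at line 3 remove [szve] add [nvhp,fxuwj] -> 14 lines: muy gpb xzfn nhk nvhp fxuwj qjd xywbk xddn eepf ghv nunax ngtk julv
Hunk 4: at line 8 remove [xddn,eepf] add [vrir,kzp,lebd] -> 15 lines: muy gpb xzfn nhk nvhp fxuwj qjd xywbk vrir kzp lebd ghv nunax ngtk julv
Final line 9: vrir

Answer: vrir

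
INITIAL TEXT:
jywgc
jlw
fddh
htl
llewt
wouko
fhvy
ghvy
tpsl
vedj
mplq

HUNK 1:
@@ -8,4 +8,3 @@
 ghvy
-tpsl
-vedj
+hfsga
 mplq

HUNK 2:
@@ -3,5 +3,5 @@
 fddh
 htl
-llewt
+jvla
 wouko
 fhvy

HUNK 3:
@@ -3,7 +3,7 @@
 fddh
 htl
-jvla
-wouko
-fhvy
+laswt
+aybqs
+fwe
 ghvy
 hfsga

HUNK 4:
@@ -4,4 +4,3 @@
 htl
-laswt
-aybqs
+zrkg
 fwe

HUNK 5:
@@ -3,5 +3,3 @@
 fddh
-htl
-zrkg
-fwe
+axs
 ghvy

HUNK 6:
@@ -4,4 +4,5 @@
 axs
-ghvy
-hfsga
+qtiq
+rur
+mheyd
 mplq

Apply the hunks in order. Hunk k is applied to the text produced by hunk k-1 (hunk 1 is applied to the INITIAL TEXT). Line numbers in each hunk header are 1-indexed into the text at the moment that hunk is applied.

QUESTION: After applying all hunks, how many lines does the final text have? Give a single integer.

Hunk 1: at line 8 remove [tpsl,vedj] add [hfsga] -> 10 lines: jywgc jlw fddh htl llewt wouko fhvy ghvy hfsga mplq
Hunk 2: at line 3 remove [llewt] add [jvla] -> 10 lines: jywgc jlw fddh htl jvla wouko fhvy ghvy hfsga mplq
Hunk 3: at line 3 remove [jvla,wouko,fhvy] add [laswt,aybqs,fwe] -> 10 lines: jywgc jlw fddh htl laswt aybqs fwe ghvy hfsga mplq
Hunk 4: at line 4 remove [laswt,aybqs] add [zrkg] -> 9 lines: jywgc jlw fddh htl zrkg fwe ghvy hfsga mplq
Hunk 5: at line 3 remove [htl,zrkg,fwe] add [axs] -> 7 lines: jywgc jlw fddh axs ghvy hfsga mplq
Hunk 6: at line 4 remove [ghvy,hfsga] add [qtiq,rur,mheyd] -> 8 lines: jywgc jlw fddh axs qtiq rur mheyd mplq
Final line count: 8

Answer: 8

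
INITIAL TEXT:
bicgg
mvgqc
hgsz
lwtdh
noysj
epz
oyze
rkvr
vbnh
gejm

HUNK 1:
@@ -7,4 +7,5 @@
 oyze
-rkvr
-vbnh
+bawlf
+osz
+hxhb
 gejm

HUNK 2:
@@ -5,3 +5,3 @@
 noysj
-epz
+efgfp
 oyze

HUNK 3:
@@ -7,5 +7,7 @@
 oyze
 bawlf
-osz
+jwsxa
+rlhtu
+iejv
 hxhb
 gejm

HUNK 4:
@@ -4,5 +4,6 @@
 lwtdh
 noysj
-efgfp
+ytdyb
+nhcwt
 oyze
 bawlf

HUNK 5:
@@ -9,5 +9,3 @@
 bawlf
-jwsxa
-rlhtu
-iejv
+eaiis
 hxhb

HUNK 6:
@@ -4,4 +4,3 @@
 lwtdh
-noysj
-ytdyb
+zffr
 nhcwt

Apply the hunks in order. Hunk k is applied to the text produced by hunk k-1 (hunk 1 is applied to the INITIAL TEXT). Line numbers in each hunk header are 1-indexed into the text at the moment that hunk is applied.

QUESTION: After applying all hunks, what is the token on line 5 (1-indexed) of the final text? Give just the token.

Answer: zffr

Derivation:
Hunk 1: at line 7 remove [rkvr,vbnh] add [bawlf,osz,hxhb] -> 11 lines: bicgg mvgqc hgsz lwtdh noysj epz oyze bawlf osz hxhb gejm
Hunk 2: at line 5 remove [epz] add [efgfp] -> 11 lines: bicgg mvgqc hgsz lwtdh noysj efgfp oyze bawlf osz hxhb gejm
Hunk 3: at line 7 remove [osz] add [jwsxa,rlhtu,iejv] -> 13 lines: bicgg mvgqc hgsz lwtdh noysj efgfp oyze bawlf jwsxa rlhtu iejv hxhb gejm
Hunk 4: at line 4 remove [efgfp] add [ytdyb,nhcwt] -> 14 lines: bicgg mvgqc hgsz lwtdh noysj ytdyb nhcwt oyze bawlf jwsxa rlhtu iejv hxhb gejm
Hunk 5: at line 9 remove [jwsxa,rlhtu,iejv] add [eaiis] -> 12 lines: bicgg mvgqc hgsz lwtdh noysj ytdyb nhcwt oyze bawlf eaiis hxhb gejm
Hunk 6: at line 4 remove [noysj,ytdyb] add [zffr] -> 11 lines: bicgg mvgqc hgsz lwtdh zffr nhcwt oyze bawlf eaiis hxhb gejm
Final line 5: zffr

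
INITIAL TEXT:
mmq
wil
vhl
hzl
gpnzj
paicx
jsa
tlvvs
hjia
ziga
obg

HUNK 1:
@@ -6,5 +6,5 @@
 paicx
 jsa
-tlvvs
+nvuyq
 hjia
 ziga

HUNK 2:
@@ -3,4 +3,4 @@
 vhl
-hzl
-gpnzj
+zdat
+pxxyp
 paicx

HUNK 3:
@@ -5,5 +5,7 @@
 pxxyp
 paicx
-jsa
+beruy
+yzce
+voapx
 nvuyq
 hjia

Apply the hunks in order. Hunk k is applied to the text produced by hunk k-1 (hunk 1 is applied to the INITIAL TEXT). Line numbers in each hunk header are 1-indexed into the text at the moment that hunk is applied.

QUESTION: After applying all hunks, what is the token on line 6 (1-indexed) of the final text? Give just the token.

Answer: paicx

Derivation:
Hunk 1: at line 6 remove [tlvvs] add [nvuyq] -> 11 lines: mmq wil vhl hzl gpnzj paicx jsa nvuyq hjia ziga obg
Hunk 2: at line 3 remove [hzl,gpnzj] add [zdat,pxxyp] -> 11 lines: mmq wil vhl zdat pxxyp paicx jsa nvuyq hjia ziga obg
Hunk 3: at line 5 remove [jsa] add [beruy,yzce,voapx] -> 13 lines: mmq wil vhl zdat pxxyp paicx beruy yzce voapx nvuyq hjia ziga obg
Final line 6: paicx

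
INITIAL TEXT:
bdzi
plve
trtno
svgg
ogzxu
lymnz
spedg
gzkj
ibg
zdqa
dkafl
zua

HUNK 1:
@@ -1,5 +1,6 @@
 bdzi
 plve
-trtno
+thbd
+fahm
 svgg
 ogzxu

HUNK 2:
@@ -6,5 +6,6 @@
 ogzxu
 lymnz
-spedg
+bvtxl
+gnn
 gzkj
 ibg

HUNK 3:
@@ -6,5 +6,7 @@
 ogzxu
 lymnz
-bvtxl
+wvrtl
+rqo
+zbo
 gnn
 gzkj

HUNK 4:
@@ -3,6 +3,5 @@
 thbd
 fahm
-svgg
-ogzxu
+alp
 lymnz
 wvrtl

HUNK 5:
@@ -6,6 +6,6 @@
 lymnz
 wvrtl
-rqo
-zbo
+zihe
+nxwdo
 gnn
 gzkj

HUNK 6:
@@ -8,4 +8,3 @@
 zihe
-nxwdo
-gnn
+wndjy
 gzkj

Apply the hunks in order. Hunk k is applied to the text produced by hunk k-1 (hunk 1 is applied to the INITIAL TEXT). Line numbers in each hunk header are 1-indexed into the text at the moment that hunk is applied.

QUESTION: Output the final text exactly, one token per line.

Answer: bdzi
plve
thbd
fahm
alp
lymnz
wvrtl
zihe
wndjy
gzkj
ibg
zdqa
dkafl
zua

Derivation:
Hunk 1: at line 1 remove [trtno] add [thbd,fahm] -> 13 lines: bdzi plve thbd fahm svgg ogzxu lymnz spedg gzkj ibg zdqa dkafl zua
Hunk 2: at line 6 remove [spedg] add [bvtxl,gnn] -> 14 lines: bdzi plve thbd fahm svgg ogzxu lymnz bvtxl gnn gzkj ibg zdqa dkafl zua
Hunk 3: at line 6 remove [bvtxl] add [wvrtl,rqo,zbo] -> 16 lines: bdzi plve thbd fahm svgg ogzxu lymnz wvrtl rqo zbo gnn gzkj ibg zdqa dkafl zua
Hunk 4: at line 3 remove [svgg,ogzxu] add [alp] -> 15 lines: bdzi plve thbd fahm alp lymnz wvrtl rqo zbo gnn gzkj ibg zdqa dkafl zua
Hunk 5: at line 6 remove [rqo,zbo] add [zihe,nxwdo] -> 15 lines: bdzi plve thbd fahm alp lymnz wvrtl zihe nxwdo gnn gzkj ibg zdqa dkafl zua
Hunk 6: at line 8 remove [nxwdo,gnn] add [wndjy] -> 14 lines: bdzi plve thbd fahm alp lymnz wvrtl zihe wndjy gzkj ibg zdqa dkafl zua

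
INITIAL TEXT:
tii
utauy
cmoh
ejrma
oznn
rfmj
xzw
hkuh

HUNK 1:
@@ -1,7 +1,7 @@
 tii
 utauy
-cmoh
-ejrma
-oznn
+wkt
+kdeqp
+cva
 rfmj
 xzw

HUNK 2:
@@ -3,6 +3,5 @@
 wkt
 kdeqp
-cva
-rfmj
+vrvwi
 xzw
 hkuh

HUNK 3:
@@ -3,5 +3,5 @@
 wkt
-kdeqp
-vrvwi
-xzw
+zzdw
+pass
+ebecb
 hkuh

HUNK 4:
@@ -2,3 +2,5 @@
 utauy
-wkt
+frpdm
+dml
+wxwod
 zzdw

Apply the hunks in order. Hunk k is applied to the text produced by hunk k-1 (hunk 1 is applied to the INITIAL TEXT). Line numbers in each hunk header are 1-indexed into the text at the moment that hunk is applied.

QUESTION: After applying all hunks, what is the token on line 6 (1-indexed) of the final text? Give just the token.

Answer: zzdw

Derivation:
Hunk 1: at line 1 remove [cmoh,ejrma,oznn] add [wkt,kdeqp,cva] -> 8 lines: tii utauy wkt kdeqp cva rfmj xzw hkuh
Hunk 2: at line 3 remove [cva,rfmj] add [vrvwi] -> 7 lines: tii utauy wkt kdeqp vrvwi xzw hkuh
Hunk 3: at line 3 remove [kdeqp,vrvwi,xzw] add [zzdw,pass,ebecb] -> 7 lines: tii utauy wkt zzdw pass ebecb hkuh
Hunk 4: at line 2 remove [wkt] add [frpdm,dml,wxwod] -> 9 lines: tii utauy frpdm dml wxwod zzdw pass ebecb hkuh
Final line 6: zzdw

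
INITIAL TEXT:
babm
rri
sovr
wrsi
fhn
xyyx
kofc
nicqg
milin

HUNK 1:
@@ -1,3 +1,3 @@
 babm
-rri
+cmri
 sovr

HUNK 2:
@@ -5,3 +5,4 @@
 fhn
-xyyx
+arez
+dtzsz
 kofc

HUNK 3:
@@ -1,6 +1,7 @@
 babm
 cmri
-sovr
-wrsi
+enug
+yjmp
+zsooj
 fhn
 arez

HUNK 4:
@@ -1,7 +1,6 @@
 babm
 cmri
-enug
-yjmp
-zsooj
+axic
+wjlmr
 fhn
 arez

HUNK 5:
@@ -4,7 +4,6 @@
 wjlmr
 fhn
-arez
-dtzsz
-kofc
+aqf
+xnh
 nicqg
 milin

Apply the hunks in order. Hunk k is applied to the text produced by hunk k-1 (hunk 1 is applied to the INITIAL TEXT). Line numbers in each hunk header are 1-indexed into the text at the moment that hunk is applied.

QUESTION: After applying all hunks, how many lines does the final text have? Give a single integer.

Answer: 9

Derivation:
Hunk 1: at line 1 remove [rri] add [cmri] -> 9 lines: babm cmri sovr wrsi fhn xyyx kofc nicqg milin
Hunk 2: at line 5 remove [xyyx] add [arez,dtzsz] -> 10 lines: babm cmri sovr wrsi fhn arez dtzsz kofc nicqg milin
Hunk 3: at line 1 remove [sovr,wrsi] add [enug,yjmp,zsooj] -> 11 lines: babm cmri enug yjmp zsooj fhn arez dtzsz kofc nicqg milin
Hunk 4: at line 1 remove [enug,yjmp,zsooj] add [axic,wjlmr] -> 10 lines: babm cmri axic wjlmr fhn arez dtzsz kofc nicqg milin
Hunk 5: at line 4 remove [arez,dtzsz,kofc] add [aqf,xnh] -> 9 lines: babm cmri axic wjlmr fhn aqf xnh nicqg milin
Final line count: 9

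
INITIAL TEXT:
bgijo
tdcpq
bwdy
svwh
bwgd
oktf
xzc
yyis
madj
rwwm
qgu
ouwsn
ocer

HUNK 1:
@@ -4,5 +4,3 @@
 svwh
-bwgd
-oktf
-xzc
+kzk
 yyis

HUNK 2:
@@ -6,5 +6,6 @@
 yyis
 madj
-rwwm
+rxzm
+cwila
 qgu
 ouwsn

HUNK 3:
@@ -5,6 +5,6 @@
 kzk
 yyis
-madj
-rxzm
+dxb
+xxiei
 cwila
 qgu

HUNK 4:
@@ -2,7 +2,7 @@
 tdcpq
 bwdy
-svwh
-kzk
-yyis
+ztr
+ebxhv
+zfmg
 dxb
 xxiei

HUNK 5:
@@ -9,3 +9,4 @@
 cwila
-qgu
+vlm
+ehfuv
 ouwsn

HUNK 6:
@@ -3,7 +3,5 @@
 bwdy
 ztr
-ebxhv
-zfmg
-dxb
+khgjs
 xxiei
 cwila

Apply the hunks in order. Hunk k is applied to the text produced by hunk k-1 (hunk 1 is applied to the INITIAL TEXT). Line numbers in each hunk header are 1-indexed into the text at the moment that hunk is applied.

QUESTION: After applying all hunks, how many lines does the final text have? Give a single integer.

Hunk 1: at line 4 remove [bwgd,oktf,xzc] add [kzk] -> 11 lines: bgijo tdcpq bwdy svwh kzk yyis madj rwwm qgu ouwsn ocer
Hunk 2: at line 6 remove [rwwm] add [rxzm,cwila] -> 12 lines: bgijo tdcpq bwdy svwh kzk yyis madj rxzm cwila qgu ouwsn ocer
Hunk 3: at line 5 remove [madj,rxzm] add [dxb,xxiei] -> 12 lines: bgijo tdcpq bwdy svwh kzk yyis dxb xxiei cwila qgu ouwsn ocer
Hunk 4: at line 2 remove [svwh,kzk,yyis] add [ztr,ebxhv,zfmg] -> 12 lines: bgijo tdcpq bwdy ztr ebxhv zfmg dxb xxiei cwila qgu ouwsn ocer
Hunk 5: at line 9 remove [qgu] add [vlm,ehfuv] -> 13 lines: bgijo tdcpq bwdy ztr ebxhv zfmg dxb xxiei cwila vlm ehfuv ouwsn ocer
Hunk 6: at line 3 remove [ebxhv,zfmg,dxb] add [khgjs] -> 11 lines: bgijo tdcpq bwdy ztr khgjs xxiei cwila vlm ehfuv ouwsn ocer
Final line count: 11

Answer: 11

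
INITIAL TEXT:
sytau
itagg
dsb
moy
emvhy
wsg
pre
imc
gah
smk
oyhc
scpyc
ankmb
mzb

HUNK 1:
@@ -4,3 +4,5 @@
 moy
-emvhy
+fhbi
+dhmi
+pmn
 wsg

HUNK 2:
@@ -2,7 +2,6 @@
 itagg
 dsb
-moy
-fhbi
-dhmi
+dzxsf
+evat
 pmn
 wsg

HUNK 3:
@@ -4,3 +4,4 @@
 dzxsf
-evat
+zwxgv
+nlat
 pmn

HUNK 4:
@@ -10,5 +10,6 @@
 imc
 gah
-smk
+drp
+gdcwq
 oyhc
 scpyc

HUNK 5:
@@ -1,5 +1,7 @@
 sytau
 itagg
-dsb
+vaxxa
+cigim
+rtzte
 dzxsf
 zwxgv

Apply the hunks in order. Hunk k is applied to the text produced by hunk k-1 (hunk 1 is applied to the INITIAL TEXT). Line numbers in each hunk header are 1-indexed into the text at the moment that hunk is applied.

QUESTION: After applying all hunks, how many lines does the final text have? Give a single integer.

Hunk 1: at line 4 remove [emvhy] add [fhbi,dhmi,pmn] -> 16 lines: sytau itagg dsb moy fhbi dhmi pmn wsg pre imc gah smk oyhc scpyc ankmb mzb
Hunk 2: at line 2 remove [moy,fhbi,dhmi] add [dzxsf,evat] -> 15 lines: sytau itagg dsb dzxsf evat pmn wsg pre imc gah smk oyhc scpyc ankmb mzb
Hunk 3: at line 4 remove [evat] add [zwxgv,nlat] -> 16 lines: sytau itagg dsb dzxsf zwxgv nlat pmn wsg pre imc gah smk oyhc scpyc ankmb mzb
Hunk 4: at line 10 remove [smk] add [drp,gdcwq] -> 17 lines: sytau itagg dsb dzxsf zwxgv nlat pmn wsg pre imc gah drp gdcwq oyhc scpyc ankmb mzb
Hunk 5: at line 1 remove [dsb] add [vaxxa,cigim,rtzte] -> 19 lines: sytau itagg vaxxa cigim rtzte dzxsf zwxgv nlat pmn wsg pre imc gah drp gdcwq oyhc scpyc ankmb mzb
Final line count: 19

Answer: 19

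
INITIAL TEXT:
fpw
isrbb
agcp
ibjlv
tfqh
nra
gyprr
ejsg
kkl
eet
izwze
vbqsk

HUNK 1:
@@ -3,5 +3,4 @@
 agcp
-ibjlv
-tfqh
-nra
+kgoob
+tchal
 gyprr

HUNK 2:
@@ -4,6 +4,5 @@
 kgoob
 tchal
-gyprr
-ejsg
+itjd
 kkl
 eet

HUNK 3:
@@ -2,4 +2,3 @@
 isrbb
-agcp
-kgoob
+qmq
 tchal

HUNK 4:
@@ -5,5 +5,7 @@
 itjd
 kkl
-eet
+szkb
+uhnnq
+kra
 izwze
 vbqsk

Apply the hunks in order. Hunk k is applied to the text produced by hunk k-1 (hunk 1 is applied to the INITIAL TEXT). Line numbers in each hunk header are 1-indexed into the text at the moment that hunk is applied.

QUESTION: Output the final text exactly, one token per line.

Hunk 1: at line 3 remove [ibjlv,tfqh,nra] add [kgoob,tchal] -> 11 lines: fpw isrbb agcp kgoob tchal gyprr ejsg kkl eet izwze vbqsk
Hunk 2: at line 4 remove [gyprr,ejsg] add [itjd] -> 10 lines: fpw isrbb agcp kgoob tchal itjd kkl eet izwze vbqsk
Hunk 3: at line 2 remove [agcp,kgoob] add [qmq] -> 9 lines: fpw isrbb qmq tchal itjd kkl eet izwze vbqsk
Hunk 4: at line 5 remove [eet] add [szkb,uhnnq,kra] -> 11 lines: fpw isrbb qmq tchal itjd kkl szkb uhnnq kra izwze vbqsk

Answer: fpw
isrbb
qmq
tchal
itjd
kkl
szkb
uhnnq
kra
izwze
vbqsk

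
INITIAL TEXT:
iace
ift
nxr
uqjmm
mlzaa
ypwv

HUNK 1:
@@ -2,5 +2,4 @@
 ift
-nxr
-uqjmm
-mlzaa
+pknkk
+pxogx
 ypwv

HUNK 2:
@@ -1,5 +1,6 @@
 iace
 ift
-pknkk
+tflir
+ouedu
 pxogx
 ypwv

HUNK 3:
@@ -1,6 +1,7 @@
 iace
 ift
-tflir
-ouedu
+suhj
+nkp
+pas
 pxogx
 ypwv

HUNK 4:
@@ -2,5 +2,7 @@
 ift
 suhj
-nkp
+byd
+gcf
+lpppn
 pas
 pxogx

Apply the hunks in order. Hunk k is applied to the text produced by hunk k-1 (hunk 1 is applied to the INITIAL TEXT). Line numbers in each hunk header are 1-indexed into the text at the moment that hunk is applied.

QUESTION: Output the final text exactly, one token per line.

Answer: iace
ift
suhj
byd
gcf
lpppn
pas
pxogx
ypwv

Derivation:
Hunk 1: at line 2 remove [nxr,uqjmm,mlzaa] add [pknkk,pxogx] -> 5 lines: iace ift pknkk pxogx ypwv
Hunk 2: at line 1 remove [pknkk] add [tflir,ouedu] -> 6 lines: iace ift tflir ouedu pxogx ypwv
Hunk 3: at line 1 remove [tflir,ouedu] add [suhj,nkp,pas] -> 7 lines: iace ift suhj nkp pas pxogx ypwv
Hunk 4: at line 2 remove [nkp] add [byd,gcf,lpppn] -> 9 lines: iace ift suhj byd gcf lpppn pas pxogx ypwv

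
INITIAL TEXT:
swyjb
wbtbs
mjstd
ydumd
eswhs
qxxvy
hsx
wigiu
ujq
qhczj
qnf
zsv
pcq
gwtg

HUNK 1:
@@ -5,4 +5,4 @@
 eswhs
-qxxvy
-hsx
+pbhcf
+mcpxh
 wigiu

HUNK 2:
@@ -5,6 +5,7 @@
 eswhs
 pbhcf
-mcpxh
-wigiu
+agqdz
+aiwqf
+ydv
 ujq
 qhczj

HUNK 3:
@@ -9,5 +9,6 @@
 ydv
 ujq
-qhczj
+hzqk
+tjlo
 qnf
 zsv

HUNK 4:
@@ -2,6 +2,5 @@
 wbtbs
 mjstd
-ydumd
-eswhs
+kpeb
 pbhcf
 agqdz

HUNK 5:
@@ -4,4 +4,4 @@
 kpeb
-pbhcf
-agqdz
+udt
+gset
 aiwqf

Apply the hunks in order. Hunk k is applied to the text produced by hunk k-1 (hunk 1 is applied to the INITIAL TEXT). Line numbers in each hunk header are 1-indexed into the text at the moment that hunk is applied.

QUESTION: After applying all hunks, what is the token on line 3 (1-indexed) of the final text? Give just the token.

Answer: mjstd

Derivation:
Hunk 1: at line 5 remove [qxxvy,hsx] add [pbhcf,mcpxh] -> 14 lines: swyjb wbtbs mjstd ydumd eswhs pbhcf mcpxh wigiu ujq qhczj qnf zsv pcq gwtg
Hunk 2: at line 5 remove [mcpxh,wigiu] add [agqdz,aiwqf,ydv] -> 15 lines: swyjb wbtbs mjstd ydumd eswhs pbhcf agqdz aiwqf ydv ujq qhczj qnf zsv pcq gwtg
Hunk 3: at line 9 remove [qhczj] add [hzqk,tjlo] -> 16 lines: swyjb wbtbs mjstd ydumd eswhs pbhcf agqdz aiwqf ydv ujq hzqk tjlo qnf zsv pcq gwtg
Hunk 4: at line 2 remove [ydumd,eswhs] add [kpeb] -> 15 lines: swyjb wbtbs mjstd kpeb pbhcf agqdz aiwqf ydv ujq hzqk tjlo qnf zsv pcq gwtg
Hunk 5: at line 4 remove [pbhcf,agqdz] add [udt,gset] -> 15 lines: swyjb wbtbs mjstd kpeb udt gset aiwqf ydv ujq hzqk tjlo qnf zsv pcq gwtg
Final line 3: mjstd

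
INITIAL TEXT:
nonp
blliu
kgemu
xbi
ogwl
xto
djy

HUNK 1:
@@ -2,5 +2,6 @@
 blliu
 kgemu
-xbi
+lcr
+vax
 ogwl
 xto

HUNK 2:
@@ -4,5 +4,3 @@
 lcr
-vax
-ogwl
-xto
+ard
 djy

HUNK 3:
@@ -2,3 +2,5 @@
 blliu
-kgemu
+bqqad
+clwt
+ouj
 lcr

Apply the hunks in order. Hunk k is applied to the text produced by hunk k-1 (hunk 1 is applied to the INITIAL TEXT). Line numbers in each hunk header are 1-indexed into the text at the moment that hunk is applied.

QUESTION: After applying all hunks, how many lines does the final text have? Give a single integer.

Answer: 8

Derivation:
Hunk 1: at line 2 remove [xbi] add [lcr,vax] -> 8 lines: nonp blliu kgemu lcr vax ogwl xto djy
Hunk 2: at line 4 remove [vax,ogwl,xto] add [ard] -> 6 lines: nonp blliu kgemu lcr ard djy
Hunk 3: at line 2 remove [kgemu] add [bqqad,clwt,ouj] -> 8 lines: nonp blliu bqqad clwt ouj lcr ard djy
Final line count: 8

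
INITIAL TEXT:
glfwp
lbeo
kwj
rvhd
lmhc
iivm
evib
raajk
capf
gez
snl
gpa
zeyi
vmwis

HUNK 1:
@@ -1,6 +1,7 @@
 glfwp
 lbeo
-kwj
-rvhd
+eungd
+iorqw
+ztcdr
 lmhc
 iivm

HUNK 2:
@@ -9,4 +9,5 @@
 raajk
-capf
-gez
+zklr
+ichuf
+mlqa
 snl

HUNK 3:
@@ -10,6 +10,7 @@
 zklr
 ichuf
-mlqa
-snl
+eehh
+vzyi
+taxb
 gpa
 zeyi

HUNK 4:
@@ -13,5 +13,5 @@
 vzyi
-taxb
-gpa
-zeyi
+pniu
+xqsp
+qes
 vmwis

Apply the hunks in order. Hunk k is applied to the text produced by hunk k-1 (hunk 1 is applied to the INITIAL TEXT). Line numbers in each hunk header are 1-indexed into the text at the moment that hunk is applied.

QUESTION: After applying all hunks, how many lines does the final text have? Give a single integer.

Hunk 1: at line 1 remove [kwj,rvhd] add [eungd,iorqw,ztcdr] -> 15 lines: glfwp lbeo eungd iorqw ztcdr lmhc iivm evib raajk capf gez snl gpa zeyi vmwis
Hunk 2: at line 9 remove [capf,gez] add [zklr,ichuf,mlqa] -> 16 lines: glfwp lbeo eungd iorqw ztcdr lmhc iivm evib raajk zklr ichuf mlqa snl gpa zeyi vmwis
Hunk 3: at line 10 remove [mlqa,snl] add [eehh,vzyi,taxb] -> 17 lines: glfwp lbeo eungd iorqw ztcdr lmhc iivm evib raajk zklr ichuf eehh vzyi taxb gpa zeyi vmwis
Hunk 4: at line 13 remove [taxb,gpa,zeyi] add [pniu,xqsp,qes] -> 17 lines: glfwp lbeo eungd iorqw ztcdr lmhc iivm evib raajk zklr ichuf eehh vzyi pniu xqsp qes vmwis
Final line count: 17

Answer: 17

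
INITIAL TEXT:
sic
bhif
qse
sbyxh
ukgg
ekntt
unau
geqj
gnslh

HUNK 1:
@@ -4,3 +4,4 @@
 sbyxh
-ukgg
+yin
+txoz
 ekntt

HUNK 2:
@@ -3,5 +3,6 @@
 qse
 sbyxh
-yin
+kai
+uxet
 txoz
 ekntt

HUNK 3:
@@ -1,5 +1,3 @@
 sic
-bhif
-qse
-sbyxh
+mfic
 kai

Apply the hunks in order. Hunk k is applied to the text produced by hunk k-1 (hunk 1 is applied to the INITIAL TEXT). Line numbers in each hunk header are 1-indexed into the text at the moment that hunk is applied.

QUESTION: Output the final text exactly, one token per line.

Answer: sic
mfic
kai
uxet
txoz
ekntt
unau
geqj
gnslh

Derivation:
Hunk 1: at line 4 remove [ukgg] add [yin,txoz] -> 10 lines: sic bhif qse sbyxh yin txoz ekntt unau geqj gnslh
Hunk 2: at line 3 remove [yin] add [kai,uxet] -> 11 lines: sic bhif qse sbyxh kai uxet txoz ekntt unau geqj gnslh
Hunk 3: at line 1 remove [bhif,qse,sbyxh] add [mfic] -> 9 lines: sic mfic kai uxet txoz ekntt unau geqj gnslh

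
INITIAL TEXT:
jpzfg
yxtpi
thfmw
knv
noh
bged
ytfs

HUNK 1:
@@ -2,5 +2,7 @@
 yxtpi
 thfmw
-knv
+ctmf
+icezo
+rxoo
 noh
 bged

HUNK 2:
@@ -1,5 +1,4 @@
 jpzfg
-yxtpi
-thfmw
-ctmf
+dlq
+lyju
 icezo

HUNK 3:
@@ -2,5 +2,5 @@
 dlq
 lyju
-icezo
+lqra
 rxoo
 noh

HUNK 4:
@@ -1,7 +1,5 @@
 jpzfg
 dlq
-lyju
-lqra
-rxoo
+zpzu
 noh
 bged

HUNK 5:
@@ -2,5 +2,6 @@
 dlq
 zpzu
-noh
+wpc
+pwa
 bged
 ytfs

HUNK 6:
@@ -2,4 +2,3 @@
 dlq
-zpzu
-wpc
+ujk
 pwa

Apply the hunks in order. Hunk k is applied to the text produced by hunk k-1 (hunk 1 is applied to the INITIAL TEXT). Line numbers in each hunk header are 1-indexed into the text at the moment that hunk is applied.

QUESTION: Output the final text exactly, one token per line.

Answer: jpzfg
dlq
ujk
pwa
bged
ytfs

Derivation:
Hunk 1: at line 2 remove [knv] add [ctmf,icezo,rxoo] -> 9 lines: jpzfg yxtpi thfmw ctmf icezo rxoo noh bged ytfs
Hunk 2: at line 1 remove [yxtpi,thfmw,ctmf] add [dlq,lyju] -> 8 lines: jpzfg dlq lyju icezo rxoo noh bged ytfs
Hunk 3: at line 2 remove [icezo] add [lqra] -> 8 lines: jpzfg dlq lyju lqra rxoo noh bged ytfs
Hunk 4: at line 1 remove [lyju,lqra,rxoo] add [zpzu] -> 6 lines: jpzfg dlq zpzu noh bged ytfs
Hunk 5: at line 2 remove [noh] add [wpc,pwa] -> 7 lines: jpzfg dlq zpzu wpc pwa bged ytfs
Hunk 6: at line 2 remove [zpzu,wpc] add [ujk] -> 6 lines: jpzfg dlq ujk pwa bged ytfs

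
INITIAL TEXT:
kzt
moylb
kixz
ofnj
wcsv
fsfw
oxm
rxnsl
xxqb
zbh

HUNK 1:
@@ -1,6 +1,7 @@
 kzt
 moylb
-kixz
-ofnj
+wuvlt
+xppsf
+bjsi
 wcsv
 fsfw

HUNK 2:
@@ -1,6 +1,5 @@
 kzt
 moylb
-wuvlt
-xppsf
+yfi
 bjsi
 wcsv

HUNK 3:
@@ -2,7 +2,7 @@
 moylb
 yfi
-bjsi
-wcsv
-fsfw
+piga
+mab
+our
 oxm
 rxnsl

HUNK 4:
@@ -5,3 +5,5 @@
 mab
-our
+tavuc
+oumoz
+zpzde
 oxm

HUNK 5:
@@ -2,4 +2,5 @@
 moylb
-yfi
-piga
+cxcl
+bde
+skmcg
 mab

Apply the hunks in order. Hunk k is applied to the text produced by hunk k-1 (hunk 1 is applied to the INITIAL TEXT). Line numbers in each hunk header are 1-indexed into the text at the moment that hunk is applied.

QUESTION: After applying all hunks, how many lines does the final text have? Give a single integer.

Hunk 1: at line 1 remove [kixz,ofnj] add [wuvlt,xppsf,bjsi] -> 11 lines: kzt moylb wuvlt xppsf bjsi wcsv fsfw oxm rxnsl xxqb zbh
Hunk 2: at line 1 remove [wuvlt,xppsf] add [yfi] -> 10 lines: kzt moylb yfi bjsi wcsv fsfw oxm rxnsl xxqb zbh
Hunk 3: at line 2 remove [bjsi,wcsv,fsfw] add [piga,mab,our] -> 10 lines: kzt moylb yfi piga mab our oxm rxnsl xxqb zbh
Hunk 4: at line 5 remove [our] add [tavuc,oumoz,zpzde] -> 12 lines: kzt moylb yfi piga mab tavuc oumoz zpzde oxm rxnsl xxqb zbh
Hunk 5: at line 2 remove [yfi,piga] add [cxcl,bde,skmcg] -> 13 lines: kzt moylb cxcl bde skmcg mab tavuc oumoz zpzde oxm rxnsl xxqb zbh
Final line count: 13

Answer: 13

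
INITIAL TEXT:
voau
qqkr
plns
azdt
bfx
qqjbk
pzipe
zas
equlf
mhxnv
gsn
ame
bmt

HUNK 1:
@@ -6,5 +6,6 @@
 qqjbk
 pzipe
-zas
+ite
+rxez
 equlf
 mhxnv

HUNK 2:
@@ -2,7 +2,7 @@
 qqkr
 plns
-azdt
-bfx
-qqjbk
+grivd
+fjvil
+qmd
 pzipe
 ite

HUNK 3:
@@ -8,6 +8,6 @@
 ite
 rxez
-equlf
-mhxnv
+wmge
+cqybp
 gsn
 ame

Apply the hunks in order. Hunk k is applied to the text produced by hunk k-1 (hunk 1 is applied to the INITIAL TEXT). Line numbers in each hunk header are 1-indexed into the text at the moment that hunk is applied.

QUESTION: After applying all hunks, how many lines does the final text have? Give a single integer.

Answer: 14

Derivation:
Hunk 1: at line 6 remove [zas] add [ite,rxez] -> 14 lines: voau qqkr plns azdt bfx qqjbk pzipe ite rxez equlf mhxnv gsn ame bmt
Hunk 2: at line 2 remove [azdt,bfx,qqjbk] add [grivd,fjvil,qmd] -> 14 lines: voau qqkr plns grivd fjvil qmd pzipe ite rxez equlf mhxnv gsn ame bmt
Hunk 3: at line 8 remove [equlf,mhxnv] add [wmge,cqybp] -> 14 lines: voau qqkr plns grivd fjvil qmd pzipe ite rxez wmge cqybp gsn ame bmt
Final line count: 14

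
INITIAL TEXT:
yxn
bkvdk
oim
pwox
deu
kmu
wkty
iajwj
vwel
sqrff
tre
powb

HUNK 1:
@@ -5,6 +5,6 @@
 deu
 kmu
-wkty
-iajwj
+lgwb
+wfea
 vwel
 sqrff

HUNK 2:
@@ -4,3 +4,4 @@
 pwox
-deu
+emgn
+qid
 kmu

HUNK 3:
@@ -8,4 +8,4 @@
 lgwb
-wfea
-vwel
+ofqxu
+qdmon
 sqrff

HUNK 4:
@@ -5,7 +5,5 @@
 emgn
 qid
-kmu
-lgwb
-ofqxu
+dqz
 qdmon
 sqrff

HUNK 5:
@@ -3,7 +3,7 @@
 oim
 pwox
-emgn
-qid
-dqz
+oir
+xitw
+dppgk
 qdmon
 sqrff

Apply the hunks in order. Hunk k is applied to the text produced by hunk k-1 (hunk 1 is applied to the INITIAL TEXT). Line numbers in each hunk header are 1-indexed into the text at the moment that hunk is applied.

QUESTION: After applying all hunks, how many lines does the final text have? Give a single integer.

Answer: 11

Derivation:
Hunk 1: at line 5 remove [wkty,iajwj] add [lgwb,wfea] -> 12 lines: yxn bkvdk oim pwox deu kmu lgwb wfea vwel sqrff tre powb
Hunk 2: at line 4 remove [deu] add [emgn,qid] -> 13 lines: yxn bkvdk oim pwox emgn qid kmu lgwb wfea vwel sqrff tre powb
Hunk 3: at line 8 remove [wfea,vwel] add [ofqxu,qdmon] -> 13 lines: yxn bkvdk oim pwox emgn qid kmu lgwb ofqxu qdmon sqrff tre powb
Hunk 4: at line 5 remove [kmu,lgwb,ofqxu] add [dqz] -> 11 lines: yxn bkvdk oim pwox emgn qid dqz qdmon sqrff tre powb
Hunk 5: at line 3 remove [emgn,qid,dqz] add [oir,xitw,dppgk] -> 11 lines: yxn bkvdk oim pwox oir xitw dppgk qdmon sqrff tre powb
Final line count: 11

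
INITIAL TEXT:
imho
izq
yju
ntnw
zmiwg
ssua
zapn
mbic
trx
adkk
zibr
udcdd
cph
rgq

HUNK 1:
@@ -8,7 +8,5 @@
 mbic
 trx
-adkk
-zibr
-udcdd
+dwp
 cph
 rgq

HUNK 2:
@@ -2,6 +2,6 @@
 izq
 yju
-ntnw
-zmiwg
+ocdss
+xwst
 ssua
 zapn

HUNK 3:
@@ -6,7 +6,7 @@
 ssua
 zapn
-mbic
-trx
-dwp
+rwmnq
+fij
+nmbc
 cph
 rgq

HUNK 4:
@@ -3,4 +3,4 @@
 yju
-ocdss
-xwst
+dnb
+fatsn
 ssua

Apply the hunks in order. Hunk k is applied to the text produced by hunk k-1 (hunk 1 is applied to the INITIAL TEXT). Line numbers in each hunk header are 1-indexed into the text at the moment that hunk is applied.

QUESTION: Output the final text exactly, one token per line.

Hunk 1: at line 8 remove [adkk,zibr,udcdd] add [dwp] -> 12 lines: imho izq yju ntnw zmiwg ssua zapn mbic trx dwp cph rgq
Hunk 2: at line 2 remove [ntnw,zmiwg] add [ocdss,xwst] -> 12 lines: imho izq yju ocdss xwst ssua zapn mbic trx dwp cph rgq
Hunk 3: at line 6 remove [mbic,trx,dwp] add [rwmnq,fij,nmbc] -> 12 lines: imho izq yju ocdss xwst ssua zapn rwmnq fij nmbc cph rgq
Hunk 4: at line 3 remove [ocdss,xwst] add [dnb,fatsn] -> 12 lines: imho izq yju dnb fatsn ssua zapn rwmnq fij nmbc cph rgq

Answer: imho
izq
yju
dnb
fatsn
ssua
zapn
rwmnq
fij
nmbc
cph
rgq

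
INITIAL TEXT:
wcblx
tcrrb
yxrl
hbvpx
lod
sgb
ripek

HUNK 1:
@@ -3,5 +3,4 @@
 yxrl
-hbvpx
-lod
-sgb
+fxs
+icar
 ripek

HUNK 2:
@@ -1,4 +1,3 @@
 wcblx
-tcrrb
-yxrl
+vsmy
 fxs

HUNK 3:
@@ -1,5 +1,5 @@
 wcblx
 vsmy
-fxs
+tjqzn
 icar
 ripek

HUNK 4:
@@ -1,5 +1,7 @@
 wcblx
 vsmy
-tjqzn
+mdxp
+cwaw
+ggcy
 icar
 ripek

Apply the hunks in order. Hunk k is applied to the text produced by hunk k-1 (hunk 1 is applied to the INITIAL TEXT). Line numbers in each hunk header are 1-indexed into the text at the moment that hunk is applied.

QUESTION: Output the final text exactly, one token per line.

Answer: wcblx
vsmy
mdxp
cwaw
ggcy
icar
ripek

Derivation:
Hunk 1: at line 3 remove [hbvpx,lod,sgb] add [fxs,icar] -> 6 lines: wcblx tcrrb yxrl fxs icar ripek
Hunk 2: at line 1 remove [tcrrb,yxrl] add [vsmy] -> 5 lines: wcblx vsmy fxs icar ripek
Hunk 3: at line 1 remove [fxs] add [tjqzn] -> 5 lines: wcblx vsmy tjqzn icar ripek
Hunk 4: at line 1 remove [tjqzn] add [mdxp,cwaw,ggcy] -> 7 lines: wcblx vsmy mdxp cwaw ggcy icar ripek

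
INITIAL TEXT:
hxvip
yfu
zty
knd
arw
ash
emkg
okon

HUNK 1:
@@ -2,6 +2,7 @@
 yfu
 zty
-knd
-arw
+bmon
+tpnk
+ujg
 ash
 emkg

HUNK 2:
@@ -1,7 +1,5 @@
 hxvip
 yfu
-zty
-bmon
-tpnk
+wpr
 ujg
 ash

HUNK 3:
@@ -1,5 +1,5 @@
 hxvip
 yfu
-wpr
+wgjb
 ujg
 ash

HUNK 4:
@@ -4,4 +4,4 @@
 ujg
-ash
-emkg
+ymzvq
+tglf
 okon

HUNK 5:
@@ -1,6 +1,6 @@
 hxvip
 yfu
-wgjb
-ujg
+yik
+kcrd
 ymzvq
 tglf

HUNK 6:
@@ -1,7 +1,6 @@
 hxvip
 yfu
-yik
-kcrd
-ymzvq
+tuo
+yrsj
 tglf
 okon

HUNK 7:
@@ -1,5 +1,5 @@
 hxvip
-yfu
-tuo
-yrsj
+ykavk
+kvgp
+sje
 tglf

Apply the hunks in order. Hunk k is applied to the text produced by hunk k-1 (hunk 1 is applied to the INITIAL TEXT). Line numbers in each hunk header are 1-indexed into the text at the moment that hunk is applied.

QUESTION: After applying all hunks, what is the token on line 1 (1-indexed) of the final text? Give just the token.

Hunk 1: at line 2 remove [knd,arw] add [bmon,tpnk,ujg] -> 9 lines: hxvip yfu zty bmon tpnk ujg ash emkg okon
Hunk 2: at line 1 remove [zty,bmon,tpnk] add [wpr] -> 7 lines: hxvip yfu wpr ujg ash emkg okon
Hunk 3: at line 1 remove [wpr] add [wgjb] -> 7 lines: hxvip yfu wgjb ujg ash emkg okon
Hunk 4: at line 4 remove [ash,emkg] add [ymzvq,tglf] -> 7 lines: hxvip yfu wgjb ujg ymzvq tglf okon
Hunk 5: at line 1 remove [wgjb,ujg] add [yik,kcrd] -> 7 lines: hxvip yfu yik kcrd ymzvq tglf okon
Hunk 6: at line 1 remove [yik,kcrd,ymzvq] add [tuo,yrsj] -> 6 lines: hxvip yfu tuo yrsj tglf okon
Hunk 7: at line 1 remove [yfu,tuo,yrsj] add [ykavk,kvgp,sje] -> 6 lines: hxvip ykavk kvgp sje tglf okon
Final line 1: hxvip

Answer: hxvip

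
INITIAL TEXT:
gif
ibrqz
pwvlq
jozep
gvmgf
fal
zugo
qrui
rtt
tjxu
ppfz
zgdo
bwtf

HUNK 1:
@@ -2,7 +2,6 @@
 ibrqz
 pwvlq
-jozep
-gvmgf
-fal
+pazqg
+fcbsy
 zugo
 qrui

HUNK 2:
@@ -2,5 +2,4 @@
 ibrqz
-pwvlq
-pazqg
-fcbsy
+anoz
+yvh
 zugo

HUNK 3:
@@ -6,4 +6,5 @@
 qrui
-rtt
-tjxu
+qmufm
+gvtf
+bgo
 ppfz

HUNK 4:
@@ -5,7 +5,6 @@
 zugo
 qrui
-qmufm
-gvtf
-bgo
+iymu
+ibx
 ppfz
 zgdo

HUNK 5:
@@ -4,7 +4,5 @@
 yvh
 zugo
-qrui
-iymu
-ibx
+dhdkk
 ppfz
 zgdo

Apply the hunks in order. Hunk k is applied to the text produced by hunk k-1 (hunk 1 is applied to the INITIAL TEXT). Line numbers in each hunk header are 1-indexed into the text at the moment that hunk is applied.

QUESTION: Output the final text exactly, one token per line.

Hunk 1: at line 2 remove [jozep,gvmgf,fal] add [pazqg,fcbsy] -> 12 lines: gif ibrqz pwvlq pazqg fcbsy zugo qrui rtt tjxu ppfz zgdo bwtf
Hunk 2: at line 2 remove [pwvlq,pazqg,fcbsy] add [anoz,yvh] -> 11 lines: gif ibrqz anoz yvh zugo qrui rtt tjxu ppfz zgdo bwtf
Hunk 3: at line 6 remove [rtt,tjxu] add [qmufm,gvtf,bgo] -> 12 lines: gif ibrqz anoz yvh zugo qrui qmufm gvtf bgo ppfz zgdo bwtf
Hunk 4: at line 5 remove [qmufm,gvtf,bgo] add [iymu,ibx] -> 11 lines: gif ibrqz anoz yvh zugo qrui iymu ibx ppfz zgdo bwtf
Hunk 5: at line 4 remove [qrui,iymu,ibx] add [dhdkk] -> 9 lines: gif ibrqz anoz yvh zugo dhdkk ppfz zgdo bwtf

Answer: gif
ibrqz
anoz
yvh
zugo
dhdkk
ppfz
zgdo
bwtf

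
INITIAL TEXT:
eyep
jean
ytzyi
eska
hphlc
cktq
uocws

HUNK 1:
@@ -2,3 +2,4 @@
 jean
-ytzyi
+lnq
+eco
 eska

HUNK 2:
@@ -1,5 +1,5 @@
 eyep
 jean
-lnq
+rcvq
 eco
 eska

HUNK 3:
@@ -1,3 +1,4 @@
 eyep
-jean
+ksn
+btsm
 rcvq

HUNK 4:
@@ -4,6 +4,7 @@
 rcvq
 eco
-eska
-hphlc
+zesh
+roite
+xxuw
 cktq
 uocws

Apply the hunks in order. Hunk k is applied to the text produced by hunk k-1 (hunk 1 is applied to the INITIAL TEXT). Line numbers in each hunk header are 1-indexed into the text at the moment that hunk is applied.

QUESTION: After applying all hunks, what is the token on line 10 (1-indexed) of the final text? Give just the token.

Answer: uocws

Derivation:
Hunk 1: at line 2 remove [ytzyi] add [lnq,eco] -> 8 lines: eyep jean lnq eco eska hphlc cktq uocws
Hunk 2: at line 1 remove [lnq] add [rcvq] -> 8 lines: eyep jean rcvq eco eska hphlc cktq uocws
Hunk 3: at line 1 remove [jean] add [ksn,btsm] -> 9 lines: eyep ksn btsm rcvq eco eska hphlc cktq uocws
Hunk 4: at line 4 remove [eska,hphlc] add [zesh,roite,xxuw] -> 10 lines: eyep ksn btsm rcvq eco zesh roite xxuw cktq uocws
Final line 10: uocws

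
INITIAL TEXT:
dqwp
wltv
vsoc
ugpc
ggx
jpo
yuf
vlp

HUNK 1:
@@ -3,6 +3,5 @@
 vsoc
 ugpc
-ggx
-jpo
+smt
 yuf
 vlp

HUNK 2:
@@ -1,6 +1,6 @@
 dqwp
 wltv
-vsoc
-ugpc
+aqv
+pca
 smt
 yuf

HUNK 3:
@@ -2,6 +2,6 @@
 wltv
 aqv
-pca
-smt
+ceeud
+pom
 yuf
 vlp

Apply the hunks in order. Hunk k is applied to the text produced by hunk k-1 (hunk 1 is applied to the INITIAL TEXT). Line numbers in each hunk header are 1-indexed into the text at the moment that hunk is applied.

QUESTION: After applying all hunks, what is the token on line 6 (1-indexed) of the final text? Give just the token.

Hunk 1: at line 3 remove [ggx,jpo] add [smt] -> 7 lines: dqwp wltv vsoc ugpc smt yuf vlp
Hunk 2: at line 1 remove [vsoc,ugpc] add [aqv,pca] -> 7 lines: dqwp wltv aqv pca smt yuf vlp
Hunk 3: at line 2 remove [pca,smt] add [ceeud,pom] -> 7 lines: dqwp wltv aqv ceeud pom yuf vlp
Final line 6: yuf

Answer: yuf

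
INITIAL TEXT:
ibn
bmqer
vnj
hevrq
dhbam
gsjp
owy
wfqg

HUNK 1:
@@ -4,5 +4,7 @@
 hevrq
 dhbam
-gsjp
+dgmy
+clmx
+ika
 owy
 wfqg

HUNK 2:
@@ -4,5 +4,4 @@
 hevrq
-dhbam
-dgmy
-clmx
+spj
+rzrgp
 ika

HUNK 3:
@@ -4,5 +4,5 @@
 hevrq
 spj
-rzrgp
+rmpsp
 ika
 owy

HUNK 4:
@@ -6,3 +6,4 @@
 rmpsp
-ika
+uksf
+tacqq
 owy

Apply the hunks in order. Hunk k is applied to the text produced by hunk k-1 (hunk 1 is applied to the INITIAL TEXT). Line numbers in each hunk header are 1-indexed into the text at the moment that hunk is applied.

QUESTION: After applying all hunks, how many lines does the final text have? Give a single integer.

Answer: 10

Derivation:
Hunk 1: at line 4 remove [gsjp] add [dgmy,clmx,ika] -> 10 lines: ibn bmqer vnj hevrq dhbam dgmy clmx ika owy wfqg
Hunk 2: at line 4 remove [dhbam,dgmy,clmx] add [spj,rzrgp] -> 9 lines: ibn bmqer vnj hevrq spj rzrgp ika owy wfqg
Hunk 3: at line 4 remove [rzrgp] add [rmpsp] -> 9 lines: ibn bmqer vnj hevrq spj rmpsp ika owy wfqg
Hunk 4: at line 6 remove [ika] add [uksf,tacqq] -> 10 lines: ibn bmqer vnj hevrq spj rmpsp uksf tacqq owy wfqg
Final line count: 10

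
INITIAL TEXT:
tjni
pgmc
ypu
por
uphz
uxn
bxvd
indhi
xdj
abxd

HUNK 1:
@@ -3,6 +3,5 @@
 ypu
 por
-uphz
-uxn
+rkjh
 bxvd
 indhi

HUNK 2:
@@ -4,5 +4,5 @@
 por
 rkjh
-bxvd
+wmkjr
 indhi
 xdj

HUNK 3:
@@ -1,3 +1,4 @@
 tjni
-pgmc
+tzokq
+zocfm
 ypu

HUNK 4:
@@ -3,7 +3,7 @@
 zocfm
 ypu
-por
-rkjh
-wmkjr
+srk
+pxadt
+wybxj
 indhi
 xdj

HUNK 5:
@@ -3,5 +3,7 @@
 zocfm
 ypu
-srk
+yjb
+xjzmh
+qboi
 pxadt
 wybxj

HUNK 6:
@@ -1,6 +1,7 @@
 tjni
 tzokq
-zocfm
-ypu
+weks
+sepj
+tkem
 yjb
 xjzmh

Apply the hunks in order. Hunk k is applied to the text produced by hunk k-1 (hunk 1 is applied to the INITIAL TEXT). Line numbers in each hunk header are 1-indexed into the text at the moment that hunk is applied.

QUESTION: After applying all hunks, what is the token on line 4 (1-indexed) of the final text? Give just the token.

Answer: sepj

Derivation:
Hunk 1: at line 3 remove [uphz,uxn] add [rkjh] -> 9 lines: tjni pgmc ypu por rkjh bxvd indhi xdj abxd
Hunk 2: at line 4 remove [bxvd] add [wmkjr] -> 9 lines: tjni pgmc ypu por rkjh wmkjr indhi xdj abxd
Hunk 3: at line 1 remove [pgmc] add [tzokq,zocfm] -> 10 lines: tjni tzokq zocfm ypu por rkjh wmkjr indhi xdj abxd
Hunk 4: at line 3 remove [por,rkjh,wmkjr] add [srk,pxadt,wybxj] -> 10 lines: tjni tzokq zocfm ypu srk pxadt wybxj indhi xdj abxd
Hunk 5: at line 3 remove [srk] add [yjb,xjzmh,qboi] -> 12 lines: tjni tzokq zocfm ypu yjb xjzmh qboi pxadt wybxj indhi xdj abxd
Hunk 6: at line 1 remove [zocfm,ypu] add [weks,sepj,tkem] -> 13 lines: tjni tzokq weks sepj tkem yjb xjzmh qboi pxadt wybxj indhi xdj abxd
Final line 4: sepj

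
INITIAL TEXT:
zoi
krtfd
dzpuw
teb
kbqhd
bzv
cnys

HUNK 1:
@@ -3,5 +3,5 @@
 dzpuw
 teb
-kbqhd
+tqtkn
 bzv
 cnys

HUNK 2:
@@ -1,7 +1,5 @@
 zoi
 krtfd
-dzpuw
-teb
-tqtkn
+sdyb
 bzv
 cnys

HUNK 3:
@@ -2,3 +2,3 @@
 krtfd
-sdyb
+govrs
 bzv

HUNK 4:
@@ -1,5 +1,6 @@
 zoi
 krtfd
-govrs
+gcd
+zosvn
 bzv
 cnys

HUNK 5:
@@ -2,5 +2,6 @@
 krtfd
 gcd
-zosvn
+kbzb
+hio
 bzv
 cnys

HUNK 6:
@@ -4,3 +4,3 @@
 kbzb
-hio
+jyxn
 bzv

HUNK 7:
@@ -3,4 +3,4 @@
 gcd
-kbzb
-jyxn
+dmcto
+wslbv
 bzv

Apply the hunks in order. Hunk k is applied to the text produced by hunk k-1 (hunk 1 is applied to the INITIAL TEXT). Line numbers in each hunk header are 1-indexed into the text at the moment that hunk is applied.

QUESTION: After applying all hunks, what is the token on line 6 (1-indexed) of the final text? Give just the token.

Answer: bzv

Derivation:
Hunk 1: at line 3 remove [kbqhd] add [tqtkn] -> 7 lines: zoi krtfd dzpuw teb tqtkn bzv cnys
Hunk 2: at line 1 remove [dzpuw,teb,tqtkn] add [sdyb] -> 5 lines: zoi krtfd sdyb bzv cnys
Hunk 3: at line 2 remove [sdyb] add [govrs] -> 5 lines: zoi krtfd govrs bzv cnys
Hunk 4: at line 1 remove [govrs] add [gcd,zosvn] -> 6 lines: zoi krtfd gcd zosvn bzv cnys
Hunk 5: at line 2 remove [zosvn] add [kbzb,hio] -> 7 lines: zoi krtfd gcd kbzb hio bzv cnys
Hunk 6: at line 4 remove [hio] add [jyxn] -> 7 lines: zoi krtfd gcd kbzb jyxn bzv cnys
Hunk 7: at line 3 remove [kbzb,jyxn] add [dmcto,wslbv] -> 7 lines: zoi krtfd gcd dmcto wslbv bzv cnys
Final line 6: bzv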